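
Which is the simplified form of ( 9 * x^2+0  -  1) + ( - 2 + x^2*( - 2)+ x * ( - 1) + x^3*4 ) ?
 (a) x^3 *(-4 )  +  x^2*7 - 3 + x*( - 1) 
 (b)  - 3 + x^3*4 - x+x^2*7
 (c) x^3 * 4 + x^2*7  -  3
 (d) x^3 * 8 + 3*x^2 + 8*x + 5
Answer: b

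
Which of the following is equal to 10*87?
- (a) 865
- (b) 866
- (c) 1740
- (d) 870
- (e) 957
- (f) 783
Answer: d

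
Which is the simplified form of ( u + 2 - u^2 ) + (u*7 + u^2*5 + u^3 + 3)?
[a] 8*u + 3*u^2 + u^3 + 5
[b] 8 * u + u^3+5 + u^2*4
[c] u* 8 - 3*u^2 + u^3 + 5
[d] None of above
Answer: b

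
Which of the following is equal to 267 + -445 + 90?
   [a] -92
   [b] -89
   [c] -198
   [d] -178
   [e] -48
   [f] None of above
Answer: f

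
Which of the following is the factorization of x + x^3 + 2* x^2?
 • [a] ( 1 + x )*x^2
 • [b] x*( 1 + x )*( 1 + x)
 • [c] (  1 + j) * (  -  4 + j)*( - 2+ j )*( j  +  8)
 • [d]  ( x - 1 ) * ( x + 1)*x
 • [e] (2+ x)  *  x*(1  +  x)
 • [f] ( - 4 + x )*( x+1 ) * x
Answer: b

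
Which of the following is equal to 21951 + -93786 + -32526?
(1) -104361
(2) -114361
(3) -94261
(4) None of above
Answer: 1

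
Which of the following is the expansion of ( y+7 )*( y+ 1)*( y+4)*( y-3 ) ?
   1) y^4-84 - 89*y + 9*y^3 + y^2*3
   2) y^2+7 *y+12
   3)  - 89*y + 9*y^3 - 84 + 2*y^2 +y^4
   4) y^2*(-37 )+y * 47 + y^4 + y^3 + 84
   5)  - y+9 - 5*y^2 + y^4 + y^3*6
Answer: 1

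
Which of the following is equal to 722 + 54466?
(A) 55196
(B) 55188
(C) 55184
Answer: B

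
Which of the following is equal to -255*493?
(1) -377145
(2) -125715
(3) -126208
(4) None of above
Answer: 2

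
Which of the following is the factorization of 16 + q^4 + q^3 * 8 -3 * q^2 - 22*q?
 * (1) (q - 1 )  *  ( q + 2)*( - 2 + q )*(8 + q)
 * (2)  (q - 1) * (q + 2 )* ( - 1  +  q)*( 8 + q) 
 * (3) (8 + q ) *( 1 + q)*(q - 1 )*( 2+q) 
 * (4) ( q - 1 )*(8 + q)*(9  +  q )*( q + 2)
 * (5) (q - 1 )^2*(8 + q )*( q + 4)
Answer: 2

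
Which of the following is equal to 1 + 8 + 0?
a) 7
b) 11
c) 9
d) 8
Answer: c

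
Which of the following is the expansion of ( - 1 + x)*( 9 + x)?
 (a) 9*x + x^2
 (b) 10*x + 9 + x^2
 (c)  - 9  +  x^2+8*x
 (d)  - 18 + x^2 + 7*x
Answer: c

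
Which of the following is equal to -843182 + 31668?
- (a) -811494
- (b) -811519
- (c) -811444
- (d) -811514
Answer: d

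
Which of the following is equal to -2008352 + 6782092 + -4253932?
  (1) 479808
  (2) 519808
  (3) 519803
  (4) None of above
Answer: 2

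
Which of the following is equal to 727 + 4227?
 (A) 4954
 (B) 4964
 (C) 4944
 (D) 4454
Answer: A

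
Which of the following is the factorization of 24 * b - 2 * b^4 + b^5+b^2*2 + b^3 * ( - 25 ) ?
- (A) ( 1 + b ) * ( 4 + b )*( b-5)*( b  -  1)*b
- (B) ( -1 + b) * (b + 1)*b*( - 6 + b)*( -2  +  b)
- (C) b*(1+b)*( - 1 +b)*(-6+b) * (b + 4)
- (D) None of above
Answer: C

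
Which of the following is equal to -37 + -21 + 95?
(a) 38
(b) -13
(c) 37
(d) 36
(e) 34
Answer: c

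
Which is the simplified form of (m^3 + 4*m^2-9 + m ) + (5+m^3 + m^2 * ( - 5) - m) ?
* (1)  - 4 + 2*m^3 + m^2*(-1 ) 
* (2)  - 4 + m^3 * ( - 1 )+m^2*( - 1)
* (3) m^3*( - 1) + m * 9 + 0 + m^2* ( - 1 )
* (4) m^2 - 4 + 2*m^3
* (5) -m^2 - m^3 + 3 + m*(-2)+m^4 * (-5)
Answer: 1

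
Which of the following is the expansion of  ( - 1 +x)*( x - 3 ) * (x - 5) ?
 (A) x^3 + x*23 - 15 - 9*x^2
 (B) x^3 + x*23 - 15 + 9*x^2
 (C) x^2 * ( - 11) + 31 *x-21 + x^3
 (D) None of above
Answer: A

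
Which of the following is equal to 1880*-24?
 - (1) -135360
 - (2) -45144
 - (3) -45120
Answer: 3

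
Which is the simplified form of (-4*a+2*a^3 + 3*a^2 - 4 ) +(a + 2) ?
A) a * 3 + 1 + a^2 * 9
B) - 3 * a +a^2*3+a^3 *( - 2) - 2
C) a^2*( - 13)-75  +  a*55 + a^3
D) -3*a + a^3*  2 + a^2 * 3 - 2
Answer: D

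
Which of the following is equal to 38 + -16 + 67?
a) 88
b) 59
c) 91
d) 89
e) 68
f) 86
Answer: d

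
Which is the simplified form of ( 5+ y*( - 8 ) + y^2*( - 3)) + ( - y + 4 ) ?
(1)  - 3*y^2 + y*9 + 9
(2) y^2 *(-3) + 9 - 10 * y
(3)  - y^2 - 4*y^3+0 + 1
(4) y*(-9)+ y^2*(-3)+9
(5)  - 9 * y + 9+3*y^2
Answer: 4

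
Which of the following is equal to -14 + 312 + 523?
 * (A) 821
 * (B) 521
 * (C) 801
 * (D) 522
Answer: A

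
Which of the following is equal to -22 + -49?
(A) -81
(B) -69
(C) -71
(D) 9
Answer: C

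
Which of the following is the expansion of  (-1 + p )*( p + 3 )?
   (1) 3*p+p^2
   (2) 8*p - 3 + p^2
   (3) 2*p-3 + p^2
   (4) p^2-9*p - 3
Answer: 3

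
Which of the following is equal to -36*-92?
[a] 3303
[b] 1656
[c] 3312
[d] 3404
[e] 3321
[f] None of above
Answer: c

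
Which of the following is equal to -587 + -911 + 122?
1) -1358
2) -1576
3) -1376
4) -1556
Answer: 3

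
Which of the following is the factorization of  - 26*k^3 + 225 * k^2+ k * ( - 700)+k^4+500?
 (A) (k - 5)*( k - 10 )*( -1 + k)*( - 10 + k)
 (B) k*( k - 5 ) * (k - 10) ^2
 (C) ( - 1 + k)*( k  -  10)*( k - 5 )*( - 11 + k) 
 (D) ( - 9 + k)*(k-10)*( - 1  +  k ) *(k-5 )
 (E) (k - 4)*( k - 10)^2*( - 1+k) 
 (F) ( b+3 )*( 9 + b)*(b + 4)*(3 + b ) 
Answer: A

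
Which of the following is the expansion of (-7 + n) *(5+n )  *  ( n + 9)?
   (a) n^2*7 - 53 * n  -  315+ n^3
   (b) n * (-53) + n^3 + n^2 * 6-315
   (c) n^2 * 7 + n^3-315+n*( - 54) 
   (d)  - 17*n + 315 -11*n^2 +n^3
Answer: a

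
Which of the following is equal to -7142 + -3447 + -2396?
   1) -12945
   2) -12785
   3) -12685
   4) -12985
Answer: 4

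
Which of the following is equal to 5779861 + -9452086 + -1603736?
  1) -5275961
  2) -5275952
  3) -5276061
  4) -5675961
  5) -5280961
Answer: 1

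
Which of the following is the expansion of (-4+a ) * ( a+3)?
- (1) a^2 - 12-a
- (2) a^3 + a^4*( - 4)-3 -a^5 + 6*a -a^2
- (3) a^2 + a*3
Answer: 1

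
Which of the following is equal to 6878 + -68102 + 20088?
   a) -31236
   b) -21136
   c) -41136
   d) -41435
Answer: c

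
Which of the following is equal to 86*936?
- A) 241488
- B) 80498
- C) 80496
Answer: C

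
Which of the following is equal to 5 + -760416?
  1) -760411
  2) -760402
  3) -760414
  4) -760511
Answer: 1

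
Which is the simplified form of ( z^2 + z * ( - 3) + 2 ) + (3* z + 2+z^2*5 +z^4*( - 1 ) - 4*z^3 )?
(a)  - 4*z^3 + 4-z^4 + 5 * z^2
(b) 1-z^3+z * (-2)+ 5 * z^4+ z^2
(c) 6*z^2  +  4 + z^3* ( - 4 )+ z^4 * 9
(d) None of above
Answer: d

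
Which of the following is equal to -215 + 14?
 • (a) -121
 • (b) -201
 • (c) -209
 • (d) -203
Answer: b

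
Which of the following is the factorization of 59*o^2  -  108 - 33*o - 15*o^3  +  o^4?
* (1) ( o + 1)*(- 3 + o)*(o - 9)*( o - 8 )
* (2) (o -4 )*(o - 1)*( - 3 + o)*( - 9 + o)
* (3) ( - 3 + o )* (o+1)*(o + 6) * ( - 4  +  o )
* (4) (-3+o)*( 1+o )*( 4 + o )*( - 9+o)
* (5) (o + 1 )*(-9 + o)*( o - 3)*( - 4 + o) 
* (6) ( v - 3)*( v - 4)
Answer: 5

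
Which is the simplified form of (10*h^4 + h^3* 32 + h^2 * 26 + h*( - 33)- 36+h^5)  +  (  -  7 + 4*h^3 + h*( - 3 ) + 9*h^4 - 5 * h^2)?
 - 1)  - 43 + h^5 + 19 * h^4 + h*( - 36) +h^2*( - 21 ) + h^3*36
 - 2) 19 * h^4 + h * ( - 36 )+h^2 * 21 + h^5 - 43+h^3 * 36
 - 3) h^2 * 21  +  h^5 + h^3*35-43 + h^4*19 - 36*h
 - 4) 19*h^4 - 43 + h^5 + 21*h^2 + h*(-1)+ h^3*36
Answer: 2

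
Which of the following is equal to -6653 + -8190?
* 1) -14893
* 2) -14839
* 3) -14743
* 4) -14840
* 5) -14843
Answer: 5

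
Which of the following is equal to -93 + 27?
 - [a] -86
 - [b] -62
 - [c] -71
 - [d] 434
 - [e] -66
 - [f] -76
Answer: e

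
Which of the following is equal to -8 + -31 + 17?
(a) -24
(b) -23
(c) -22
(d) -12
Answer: c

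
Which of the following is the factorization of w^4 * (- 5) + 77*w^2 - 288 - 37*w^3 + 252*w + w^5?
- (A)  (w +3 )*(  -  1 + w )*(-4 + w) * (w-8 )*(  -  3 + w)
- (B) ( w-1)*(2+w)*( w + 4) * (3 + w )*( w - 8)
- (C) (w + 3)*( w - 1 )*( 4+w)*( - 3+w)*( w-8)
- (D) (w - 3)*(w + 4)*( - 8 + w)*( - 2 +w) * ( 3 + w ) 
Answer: C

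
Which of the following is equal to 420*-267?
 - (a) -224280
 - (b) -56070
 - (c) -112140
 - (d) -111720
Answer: c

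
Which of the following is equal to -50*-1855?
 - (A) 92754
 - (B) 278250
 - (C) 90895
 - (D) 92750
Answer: D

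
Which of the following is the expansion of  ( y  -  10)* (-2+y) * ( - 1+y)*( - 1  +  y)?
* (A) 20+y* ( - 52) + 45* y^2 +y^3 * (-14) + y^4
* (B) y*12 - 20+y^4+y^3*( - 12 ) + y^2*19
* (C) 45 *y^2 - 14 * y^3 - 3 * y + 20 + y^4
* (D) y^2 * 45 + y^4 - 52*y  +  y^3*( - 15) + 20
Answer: A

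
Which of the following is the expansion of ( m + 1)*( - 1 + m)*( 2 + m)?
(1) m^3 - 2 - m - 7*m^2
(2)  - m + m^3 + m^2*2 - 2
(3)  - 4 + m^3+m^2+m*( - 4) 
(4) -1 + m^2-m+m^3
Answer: 2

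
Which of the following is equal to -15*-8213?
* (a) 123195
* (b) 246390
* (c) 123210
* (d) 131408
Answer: a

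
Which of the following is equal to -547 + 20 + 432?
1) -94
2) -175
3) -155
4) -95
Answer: 4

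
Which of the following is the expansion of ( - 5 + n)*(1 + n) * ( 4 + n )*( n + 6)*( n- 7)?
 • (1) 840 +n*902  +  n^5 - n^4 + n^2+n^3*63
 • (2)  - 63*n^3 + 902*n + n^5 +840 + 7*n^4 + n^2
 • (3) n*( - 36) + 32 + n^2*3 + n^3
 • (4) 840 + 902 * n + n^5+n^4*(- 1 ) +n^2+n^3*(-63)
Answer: 4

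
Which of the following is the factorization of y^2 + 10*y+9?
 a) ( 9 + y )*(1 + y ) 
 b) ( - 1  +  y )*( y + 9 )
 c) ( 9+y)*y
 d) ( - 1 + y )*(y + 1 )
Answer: a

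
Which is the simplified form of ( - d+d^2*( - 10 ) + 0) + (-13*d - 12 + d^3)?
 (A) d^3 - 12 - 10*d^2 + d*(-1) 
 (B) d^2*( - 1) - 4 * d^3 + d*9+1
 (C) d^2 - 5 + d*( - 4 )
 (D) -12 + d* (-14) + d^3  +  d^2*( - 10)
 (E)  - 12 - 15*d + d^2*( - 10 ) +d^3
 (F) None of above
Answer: D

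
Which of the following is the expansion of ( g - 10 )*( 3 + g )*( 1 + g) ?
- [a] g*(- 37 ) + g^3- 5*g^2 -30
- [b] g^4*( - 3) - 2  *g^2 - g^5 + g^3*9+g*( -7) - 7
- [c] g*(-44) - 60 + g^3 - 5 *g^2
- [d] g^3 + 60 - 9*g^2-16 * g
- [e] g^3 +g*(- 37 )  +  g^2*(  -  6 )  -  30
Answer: e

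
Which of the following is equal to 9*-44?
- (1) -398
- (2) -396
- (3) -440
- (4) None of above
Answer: 2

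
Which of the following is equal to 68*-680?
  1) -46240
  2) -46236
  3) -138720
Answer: 1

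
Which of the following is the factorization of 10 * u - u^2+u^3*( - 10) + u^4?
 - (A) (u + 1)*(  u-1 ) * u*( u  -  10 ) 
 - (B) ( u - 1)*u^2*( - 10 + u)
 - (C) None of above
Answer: A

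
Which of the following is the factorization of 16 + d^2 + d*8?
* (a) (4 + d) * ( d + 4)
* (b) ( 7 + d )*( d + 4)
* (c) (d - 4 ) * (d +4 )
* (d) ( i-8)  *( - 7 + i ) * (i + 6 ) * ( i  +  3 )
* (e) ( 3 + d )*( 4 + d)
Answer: a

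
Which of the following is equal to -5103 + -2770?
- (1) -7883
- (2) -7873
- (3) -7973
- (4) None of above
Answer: 2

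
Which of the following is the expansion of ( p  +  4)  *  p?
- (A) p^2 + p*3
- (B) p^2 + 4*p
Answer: B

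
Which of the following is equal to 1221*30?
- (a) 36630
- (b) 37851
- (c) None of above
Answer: a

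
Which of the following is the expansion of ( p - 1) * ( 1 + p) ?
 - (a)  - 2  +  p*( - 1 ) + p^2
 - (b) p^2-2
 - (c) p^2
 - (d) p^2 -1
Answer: d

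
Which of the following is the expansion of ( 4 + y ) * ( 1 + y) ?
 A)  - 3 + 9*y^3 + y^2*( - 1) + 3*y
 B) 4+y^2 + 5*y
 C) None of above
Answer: B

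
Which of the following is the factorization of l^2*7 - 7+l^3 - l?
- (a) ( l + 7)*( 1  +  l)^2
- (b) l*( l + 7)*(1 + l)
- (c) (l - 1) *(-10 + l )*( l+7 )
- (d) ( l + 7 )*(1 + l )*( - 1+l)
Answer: d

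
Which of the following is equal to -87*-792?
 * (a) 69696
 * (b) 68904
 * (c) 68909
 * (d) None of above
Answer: b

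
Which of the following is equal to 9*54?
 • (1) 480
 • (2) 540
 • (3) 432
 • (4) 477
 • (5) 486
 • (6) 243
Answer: 5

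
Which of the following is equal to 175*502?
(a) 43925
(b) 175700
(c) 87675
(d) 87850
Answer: d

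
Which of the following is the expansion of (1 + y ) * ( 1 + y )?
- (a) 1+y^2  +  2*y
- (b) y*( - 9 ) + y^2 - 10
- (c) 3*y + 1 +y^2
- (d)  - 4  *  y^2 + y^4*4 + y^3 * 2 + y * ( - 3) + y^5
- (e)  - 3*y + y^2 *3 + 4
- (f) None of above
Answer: a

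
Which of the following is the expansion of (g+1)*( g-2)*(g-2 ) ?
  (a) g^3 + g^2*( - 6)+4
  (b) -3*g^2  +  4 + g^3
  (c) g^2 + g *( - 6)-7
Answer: b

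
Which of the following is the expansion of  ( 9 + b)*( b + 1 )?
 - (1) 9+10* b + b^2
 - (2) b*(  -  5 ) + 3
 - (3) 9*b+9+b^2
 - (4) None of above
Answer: 1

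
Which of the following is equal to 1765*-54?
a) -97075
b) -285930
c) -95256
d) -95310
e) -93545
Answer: d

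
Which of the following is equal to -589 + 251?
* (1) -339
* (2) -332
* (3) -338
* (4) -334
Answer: 3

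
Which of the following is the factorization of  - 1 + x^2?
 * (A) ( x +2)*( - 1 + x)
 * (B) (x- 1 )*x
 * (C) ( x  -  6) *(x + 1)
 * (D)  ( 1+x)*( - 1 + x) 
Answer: D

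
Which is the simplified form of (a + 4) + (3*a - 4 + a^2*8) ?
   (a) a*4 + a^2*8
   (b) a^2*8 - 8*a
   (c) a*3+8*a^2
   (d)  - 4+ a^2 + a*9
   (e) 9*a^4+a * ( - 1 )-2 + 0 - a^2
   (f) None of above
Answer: a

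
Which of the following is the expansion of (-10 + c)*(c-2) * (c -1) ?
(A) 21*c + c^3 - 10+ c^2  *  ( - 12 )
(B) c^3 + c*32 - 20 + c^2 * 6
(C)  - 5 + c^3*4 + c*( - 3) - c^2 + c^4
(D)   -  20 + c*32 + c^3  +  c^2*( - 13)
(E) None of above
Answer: D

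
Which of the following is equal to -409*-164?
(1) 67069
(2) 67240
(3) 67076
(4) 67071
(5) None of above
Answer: 3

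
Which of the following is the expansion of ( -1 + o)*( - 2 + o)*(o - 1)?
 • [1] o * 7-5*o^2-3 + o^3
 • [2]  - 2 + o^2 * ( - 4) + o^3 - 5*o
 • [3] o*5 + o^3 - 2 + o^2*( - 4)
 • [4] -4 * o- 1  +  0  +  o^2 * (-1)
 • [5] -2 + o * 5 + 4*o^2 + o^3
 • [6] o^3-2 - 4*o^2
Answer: 3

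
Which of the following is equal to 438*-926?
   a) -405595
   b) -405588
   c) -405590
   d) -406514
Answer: b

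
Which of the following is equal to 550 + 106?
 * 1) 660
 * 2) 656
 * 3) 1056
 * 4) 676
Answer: 2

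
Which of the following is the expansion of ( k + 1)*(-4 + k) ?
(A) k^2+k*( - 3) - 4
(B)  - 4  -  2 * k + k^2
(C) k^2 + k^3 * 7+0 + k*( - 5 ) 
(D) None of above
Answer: A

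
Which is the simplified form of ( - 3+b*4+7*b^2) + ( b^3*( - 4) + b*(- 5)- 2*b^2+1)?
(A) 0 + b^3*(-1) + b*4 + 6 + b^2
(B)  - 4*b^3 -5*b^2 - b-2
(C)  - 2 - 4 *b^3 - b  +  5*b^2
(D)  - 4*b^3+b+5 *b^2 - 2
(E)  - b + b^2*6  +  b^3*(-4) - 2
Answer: C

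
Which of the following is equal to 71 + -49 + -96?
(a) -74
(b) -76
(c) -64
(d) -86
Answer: a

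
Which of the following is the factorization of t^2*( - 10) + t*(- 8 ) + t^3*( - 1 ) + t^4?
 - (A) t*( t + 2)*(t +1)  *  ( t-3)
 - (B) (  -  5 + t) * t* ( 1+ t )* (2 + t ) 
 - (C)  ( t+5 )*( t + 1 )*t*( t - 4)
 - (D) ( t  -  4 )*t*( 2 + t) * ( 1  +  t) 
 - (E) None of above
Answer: D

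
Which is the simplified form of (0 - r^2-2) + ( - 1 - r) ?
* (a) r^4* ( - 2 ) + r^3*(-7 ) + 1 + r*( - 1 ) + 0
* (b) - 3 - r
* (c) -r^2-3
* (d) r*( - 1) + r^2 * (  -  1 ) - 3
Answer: d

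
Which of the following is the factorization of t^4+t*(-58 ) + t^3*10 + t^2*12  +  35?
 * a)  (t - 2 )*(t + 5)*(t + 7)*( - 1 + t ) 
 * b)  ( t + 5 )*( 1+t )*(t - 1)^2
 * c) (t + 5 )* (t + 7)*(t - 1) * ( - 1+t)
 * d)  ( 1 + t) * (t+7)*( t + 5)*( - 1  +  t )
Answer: c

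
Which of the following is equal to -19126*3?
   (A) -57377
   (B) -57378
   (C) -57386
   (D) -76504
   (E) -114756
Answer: B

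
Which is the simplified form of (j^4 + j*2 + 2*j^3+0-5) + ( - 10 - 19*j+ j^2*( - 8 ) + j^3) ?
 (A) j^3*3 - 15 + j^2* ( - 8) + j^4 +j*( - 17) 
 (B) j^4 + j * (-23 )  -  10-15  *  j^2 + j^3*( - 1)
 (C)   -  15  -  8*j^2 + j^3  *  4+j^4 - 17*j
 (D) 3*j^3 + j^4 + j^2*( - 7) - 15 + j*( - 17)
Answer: A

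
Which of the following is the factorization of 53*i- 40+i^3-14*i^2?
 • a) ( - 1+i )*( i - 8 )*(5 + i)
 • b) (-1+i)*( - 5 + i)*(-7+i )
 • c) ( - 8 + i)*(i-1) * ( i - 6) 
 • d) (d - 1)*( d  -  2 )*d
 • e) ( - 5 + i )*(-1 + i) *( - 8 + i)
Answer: e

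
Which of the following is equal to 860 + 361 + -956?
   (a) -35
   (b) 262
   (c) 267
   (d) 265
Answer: d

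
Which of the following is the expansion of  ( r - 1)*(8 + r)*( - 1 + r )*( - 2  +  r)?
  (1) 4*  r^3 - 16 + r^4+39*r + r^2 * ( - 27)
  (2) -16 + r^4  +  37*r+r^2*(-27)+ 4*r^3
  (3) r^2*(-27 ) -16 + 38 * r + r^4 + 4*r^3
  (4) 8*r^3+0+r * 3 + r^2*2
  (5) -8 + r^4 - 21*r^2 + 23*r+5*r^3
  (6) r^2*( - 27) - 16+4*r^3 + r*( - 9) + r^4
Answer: 3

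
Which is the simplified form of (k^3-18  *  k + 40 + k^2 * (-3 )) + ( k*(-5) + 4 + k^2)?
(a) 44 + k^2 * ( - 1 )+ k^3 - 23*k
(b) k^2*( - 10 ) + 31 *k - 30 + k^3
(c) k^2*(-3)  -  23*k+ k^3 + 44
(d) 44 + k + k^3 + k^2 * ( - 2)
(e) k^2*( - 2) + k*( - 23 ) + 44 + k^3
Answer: e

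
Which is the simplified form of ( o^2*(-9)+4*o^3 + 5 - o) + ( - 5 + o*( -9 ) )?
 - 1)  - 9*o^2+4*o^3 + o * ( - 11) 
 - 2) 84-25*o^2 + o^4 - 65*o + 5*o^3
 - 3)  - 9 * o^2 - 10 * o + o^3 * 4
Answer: 3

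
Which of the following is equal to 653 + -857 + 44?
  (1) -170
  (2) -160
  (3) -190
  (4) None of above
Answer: 2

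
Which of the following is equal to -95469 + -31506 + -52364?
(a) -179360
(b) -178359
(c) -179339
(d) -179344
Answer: c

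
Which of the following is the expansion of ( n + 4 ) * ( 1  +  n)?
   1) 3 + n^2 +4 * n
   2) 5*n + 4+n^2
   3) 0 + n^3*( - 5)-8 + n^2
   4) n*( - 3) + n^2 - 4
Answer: 2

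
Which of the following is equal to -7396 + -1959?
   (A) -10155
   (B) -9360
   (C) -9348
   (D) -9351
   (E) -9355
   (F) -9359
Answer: E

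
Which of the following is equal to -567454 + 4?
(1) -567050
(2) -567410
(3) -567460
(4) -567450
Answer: 4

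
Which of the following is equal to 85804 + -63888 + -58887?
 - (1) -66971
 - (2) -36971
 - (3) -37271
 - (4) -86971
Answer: 2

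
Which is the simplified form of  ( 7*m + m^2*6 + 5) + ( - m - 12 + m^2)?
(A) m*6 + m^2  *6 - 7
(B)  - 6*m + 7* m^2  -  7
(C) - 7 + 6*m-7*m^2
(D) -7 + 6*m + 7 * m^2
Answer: D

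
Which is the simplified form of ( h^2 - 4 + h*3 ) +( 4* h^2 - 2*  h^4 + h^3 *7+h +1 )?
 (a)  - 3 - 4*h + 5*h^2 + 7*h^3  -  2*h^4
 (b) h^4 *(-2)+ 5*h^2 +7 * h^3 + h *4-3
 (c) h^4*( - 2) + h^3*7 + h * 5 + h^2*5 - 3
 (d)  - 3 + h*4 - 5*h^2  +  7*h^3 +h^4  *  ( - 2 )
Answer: b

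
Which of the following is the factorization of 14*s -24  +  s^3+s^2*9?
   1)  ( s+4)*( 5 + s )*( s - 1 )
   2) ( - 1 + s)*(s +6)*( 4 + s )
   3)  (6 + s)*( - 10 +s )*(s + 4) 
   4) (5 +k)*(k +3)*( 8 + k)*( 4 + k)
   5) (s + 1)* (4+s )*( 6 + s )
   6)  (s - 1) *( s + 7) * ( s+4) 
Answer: 2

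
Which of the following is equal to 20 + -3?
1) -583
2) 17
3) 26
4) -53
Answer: 2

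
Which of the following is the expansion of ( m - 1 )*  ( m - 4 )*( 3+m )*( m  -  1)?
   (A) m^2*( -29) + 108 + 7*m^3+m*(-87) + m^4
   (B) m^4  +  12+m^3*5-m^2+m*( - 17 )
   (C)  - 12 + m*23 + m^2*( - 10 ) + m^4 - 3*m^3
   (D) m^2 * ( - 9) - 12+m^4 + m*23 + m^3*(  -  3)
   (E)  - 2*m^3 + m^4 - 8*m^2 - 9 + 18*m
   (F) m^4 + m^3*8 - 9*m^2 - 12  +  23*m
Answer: D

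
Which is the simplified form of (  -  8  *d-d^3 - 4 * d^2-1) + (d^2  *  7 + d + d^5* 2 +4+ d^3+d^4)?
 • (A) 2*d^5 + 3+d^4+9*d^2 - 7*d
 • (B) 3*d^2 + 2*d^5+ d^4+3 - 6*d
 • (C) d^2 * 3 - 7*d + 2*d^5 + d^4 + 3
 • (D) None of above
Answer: C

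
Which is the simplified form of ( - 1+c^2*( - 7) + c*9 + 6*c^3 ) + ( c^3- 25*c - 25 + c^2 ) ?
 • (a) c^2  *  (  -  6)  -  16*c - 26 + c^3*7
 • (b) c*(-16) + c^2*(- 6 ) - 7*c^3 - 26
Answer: a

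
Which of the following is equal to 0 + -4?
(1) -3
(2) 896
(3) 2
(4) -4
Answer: 4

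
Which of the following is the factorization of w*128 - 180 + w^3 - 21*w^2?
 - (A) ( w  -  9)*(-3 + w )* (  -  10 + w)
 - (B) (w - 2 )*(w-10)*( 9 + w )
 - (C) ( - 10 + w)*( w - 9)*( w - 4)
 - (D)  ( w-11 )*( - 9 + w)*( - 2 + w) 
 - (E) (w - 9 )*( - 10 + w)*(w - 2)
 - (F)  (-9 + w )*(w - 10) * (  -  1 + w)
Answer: E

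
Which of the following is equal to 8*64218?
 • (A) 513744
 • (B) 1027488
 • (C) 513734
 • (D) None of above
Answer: A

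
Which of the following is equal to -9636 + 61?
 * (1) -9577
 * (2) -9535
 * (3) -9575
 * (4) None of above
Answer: 3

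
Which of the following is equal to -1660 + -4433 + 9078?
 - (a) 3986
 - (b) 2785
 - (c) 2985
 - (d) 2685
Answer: c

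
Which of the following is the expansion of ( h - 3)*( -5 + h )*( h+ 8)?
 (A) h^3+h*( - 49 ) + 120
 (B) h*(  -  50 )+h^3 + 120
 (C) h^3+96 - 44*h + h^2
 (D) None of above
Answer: A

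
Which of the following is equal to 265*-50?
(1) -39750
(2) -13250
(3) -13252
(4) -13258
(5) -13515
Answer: 2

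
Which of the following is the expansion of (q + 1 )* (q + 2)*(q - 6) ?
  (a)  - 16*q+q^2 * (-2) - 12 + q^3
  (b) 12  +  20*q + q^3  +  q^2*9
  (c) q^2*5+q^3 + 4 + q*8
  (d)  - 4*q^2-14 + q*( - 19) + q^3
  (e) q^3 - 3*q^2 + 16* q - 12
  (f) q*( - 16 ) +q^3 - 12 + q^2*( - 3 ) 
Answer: f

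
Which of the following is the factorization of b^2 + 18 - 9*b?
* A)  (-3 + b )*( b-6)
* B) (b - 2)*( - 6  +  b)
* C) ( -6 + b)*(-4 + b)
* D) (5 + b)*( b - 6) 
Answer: A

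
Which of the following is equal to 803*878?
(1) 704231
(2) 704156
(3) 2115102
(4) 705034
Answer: 4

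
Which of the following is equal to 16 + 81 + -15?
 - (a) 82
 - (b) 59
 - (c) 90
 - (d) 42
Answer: a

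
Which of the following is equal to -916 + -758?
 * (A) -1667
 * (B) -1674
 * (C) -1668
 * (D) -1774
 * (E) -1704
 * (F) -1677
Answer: B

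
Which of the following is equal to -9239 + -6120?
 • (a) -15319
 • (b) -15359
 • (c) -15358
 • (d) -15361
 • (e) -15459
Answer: b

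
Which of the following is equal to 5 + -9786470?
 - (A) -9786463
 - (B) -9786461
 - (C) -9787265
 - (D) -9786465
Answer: D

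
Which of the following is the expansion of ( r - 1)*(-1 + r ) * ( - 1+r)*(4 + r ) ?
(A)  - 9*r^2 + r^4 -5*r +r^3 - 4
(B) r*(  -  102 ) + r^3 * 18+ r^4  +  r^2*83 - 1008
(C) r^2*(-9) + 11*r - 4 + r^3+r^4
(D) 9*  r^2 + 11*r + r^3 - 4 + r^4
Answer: C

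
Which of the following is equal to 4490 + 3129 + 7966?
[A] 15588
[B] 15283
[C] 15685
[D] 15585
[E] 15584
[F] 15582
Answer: D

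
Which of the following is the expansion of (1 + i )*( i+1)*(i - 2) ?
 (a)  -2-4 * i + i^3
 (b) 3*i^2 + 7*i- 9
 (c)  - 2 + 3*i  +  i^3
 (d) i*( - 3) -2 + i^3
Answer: d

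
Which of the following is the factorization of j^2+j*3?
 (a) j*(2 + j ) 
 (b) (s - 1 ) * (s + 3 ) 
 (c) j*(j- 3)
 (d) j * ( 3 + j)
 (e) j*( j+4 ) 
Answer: d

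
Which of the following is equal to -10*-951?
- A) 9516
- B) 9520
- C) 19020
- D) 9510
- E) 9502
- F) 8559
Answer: D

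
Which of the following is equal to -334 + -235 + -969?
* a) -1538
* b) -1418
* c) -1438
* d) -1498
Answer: a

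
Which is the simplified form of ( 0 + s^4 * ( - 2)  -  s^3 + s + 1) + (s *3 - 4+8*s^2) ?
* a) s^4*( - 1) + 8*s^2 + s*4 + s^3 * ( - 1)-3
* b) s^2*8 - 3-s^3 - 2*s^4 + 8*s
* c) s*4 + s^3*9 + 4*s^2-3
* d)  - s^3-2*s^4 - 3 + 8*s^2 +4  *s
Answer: d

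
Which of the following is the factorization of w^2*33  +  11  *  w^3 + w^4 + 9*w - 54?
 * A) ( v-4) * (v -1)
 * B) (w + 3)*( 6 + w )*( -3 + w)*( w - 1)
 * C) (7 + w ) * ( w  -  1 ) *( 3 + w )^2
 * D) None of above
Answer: D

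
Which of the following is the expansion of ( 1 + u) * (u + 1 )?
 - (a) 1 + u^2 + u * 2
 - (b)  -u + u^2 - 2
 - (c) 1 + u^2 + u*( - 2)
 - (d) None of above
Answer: a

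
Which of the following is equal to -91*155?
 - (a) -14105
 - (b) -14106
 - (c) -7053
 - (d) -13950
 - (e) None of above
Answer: a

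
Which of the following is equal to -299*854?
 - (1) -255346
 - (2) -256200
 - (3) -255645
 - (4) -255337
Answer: 1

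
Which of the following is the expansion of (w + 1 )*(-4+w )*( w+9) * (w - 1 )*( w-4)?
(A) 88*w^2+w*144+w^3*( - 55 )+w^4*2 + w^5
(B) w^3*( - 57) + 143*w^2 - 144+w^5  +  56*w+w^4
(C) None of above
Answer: B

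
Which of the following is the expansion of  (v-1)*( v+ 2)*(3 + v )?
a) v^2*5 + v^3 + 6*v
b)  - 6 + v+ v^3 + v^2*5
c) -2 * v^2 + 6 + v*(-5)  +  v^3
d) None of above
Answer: d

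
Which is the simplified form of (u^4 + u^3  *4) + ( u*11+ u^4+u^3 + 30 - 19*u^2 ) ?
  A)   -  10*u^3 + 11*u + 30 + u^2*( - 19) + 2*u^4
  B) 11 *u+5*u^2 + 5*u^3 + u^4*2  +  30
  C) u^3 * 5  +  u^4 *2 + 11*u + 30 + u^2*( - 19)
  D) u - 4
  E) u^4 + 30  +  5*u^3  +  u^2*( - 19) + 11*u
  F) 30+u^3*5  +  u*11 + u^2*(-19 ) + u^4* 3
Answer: C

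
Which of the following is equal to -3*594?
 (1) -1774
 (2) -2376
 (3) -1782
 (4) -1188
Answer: 3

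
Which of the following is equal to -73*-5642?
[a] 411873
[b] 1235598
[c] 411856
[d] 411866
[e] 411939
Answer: d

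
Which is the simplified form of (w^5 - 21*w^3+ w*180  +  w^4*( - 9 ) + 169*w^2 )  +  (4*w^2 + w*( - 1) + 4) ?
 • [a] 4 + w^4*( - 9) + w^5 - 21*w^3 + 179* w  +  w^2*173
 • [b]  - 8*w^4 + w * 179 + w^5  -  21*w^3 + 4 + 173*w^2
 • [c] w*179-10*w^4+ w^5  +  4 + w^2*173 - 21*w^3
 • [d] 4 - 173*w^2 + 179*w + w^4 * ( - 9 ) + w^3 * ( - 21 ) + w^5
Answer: a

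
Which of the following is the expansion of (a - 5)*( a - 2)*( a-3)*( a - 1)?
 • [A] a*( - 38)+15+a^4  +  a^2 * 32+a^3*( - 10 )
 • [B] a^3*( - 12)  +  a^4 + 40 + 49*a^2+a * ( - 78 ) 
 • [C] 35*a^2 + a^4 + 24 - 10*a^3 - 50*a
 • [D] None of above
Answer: D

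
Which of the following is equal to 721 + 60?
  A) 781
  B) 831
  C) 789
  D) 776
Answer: A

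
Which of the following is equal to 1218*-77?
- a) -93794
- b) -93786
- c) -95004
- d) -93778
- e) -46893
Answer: b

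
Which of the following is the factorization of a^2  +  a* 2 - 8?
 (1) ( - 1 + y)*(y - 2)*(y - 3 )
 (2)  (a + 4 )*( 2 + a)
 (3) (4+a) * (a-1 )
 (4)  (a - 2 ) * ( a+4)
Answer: 4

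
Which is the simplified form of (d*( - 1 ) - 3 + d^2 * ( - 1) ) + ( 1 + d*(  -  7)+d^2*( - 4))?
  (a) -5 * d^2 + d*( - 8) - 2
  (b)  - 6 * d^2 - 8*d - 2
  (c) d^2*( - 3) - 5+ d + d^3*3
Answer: a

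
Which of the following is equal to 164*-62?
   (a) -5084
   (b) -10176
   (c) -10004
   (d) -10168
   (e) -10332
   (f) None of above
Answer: d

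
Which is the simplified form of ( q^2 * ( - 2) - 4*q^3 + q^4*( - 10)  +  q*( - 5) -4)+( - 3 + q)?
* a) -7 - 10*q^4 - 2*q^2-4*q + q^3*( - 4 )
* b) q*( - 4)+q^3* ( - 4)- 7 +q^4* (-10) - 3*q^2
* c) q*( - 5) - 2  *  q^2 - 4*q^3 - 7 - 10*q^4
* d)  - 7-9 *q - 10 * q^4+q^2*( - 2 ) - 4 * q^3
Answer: a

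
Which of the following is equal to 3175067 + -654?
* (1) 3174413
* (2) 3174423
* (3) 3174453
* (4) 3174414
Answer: 1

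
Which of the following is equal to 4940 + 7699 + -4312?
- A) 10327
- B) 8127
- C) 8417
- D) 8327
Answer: D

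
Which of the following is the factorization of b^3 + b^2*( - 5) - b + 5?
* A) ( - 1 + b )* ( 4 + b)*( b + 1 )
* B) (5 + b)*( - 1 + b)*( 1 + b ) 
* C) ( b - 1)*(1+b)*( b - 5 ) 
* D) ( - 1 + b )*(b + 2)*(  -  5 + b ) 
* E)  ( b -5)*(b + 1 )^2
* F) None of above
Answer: C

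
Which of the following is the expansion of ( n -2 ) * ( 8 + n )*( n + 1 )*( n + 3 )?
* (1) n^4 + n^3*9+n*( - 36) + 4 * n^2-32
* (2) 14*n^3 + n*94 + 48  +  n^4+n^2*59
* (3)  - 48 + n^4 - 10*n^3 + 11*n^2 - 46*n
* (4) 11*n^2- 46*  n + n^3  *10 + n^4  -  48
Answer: 4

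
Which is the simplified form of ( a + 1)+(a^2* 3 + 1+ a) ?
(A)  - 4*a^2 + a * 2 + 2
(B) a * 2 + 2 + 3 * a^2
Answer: B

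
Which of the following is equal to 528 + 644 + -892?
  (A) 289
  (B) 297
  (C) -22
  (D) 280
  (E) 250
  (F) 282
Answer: D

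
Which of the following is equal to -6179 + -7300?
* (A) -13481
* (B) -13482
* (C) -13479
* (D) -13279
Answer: C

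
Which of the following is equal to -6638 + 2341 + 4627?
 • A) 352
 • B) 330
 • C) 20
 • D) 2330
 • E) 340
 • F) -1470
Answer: B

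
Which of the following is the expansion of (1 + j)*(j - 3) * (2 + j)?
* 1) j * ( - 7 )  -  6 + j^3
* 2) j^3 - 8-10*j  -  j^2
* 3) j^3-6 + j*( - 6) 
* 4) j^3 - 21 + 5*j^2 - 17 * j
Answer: 1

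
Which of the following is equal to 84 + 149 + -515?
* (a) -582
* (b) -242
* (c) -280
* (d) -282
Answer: d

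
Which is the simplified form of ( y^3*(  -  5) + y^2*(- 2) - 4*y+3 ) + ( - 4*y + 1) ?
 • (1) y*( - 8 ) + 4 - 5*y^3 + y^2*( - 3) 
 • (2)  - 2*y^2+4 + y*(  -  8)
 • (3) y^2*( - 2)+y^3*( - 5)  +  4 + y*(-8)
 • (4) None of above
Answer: 3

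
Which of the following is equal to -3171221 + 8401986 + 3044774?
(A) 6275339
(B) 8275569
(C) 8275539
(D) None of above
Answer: C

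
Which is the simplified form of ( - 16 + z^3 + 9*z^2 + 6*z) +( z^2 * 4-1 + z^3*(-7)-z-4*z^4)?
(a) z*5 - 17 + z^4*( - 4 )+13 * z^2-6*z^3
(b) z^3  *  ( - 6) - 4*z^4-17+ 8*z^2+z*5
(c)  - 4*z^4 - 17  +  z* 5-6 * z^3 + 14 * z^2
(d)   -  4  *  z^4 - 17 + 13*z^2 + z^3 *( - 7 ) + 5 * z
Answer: a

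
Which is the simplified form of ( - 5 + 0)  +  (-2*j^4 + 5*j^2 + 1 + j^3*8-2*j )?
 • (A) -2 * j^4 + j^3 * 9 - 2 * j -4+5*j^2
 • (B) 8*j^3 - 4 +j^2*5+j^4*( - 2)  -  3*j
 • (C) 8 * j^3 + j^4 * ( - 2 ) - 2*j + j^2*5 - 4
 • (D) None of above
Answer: C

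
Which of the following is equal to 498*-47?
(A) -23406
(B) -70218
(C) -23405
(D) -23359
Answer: A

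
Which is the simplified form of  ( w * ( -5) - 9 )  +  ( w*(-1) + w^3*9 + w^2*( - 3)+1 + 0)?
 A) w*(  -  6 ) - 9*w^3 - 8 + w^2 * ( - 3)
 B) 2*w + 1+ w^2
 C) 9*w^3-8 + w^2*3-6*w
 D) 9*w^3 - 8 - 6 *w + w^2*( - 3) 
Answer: D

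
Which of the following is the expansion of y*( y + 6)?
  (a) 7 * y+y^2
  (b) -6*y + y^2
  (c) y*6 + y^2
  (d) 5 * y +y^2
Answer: c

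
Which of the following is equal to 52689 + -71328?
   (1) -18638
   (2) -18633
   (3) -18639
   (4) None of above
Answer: 3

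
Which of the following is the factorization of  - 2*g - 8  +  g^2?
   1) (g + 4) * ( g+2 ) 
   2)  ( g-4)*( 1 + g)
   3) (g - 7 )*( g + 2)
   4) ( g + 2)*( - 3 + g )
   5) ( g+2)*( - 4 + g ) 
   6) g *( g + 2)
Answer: 5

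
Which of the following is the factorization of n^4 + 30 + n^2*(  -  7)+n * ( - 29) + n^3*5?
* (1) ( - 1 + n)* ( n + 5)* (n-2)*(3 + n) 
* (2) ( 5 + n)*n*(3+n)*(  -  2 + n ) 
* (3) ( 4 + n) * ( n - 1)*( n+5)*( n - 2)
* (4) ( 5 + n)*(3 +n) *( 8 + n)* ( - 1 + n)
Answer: 1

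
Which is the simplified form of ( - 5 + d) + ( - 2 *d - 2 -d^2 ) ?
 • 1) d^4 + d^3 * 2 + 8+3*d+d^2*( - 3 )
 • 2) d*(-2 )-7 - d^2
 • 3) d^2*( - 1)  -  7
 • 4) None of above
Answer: 4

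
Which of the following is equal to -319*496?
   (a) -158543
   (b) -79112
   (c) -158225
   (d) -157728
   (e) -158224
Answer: e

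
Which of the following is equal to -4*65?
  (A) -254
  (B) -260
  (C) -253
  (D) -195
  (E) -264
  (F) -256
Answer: B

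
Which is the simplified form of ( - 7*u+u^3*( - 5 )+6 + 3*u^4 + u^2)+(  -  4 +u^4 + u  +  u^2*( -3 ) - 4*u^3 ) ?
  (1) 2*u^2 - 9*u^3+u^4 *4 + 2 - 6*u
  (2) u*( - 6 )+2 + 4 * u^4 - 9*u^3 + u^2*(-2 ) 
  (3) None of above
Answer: 2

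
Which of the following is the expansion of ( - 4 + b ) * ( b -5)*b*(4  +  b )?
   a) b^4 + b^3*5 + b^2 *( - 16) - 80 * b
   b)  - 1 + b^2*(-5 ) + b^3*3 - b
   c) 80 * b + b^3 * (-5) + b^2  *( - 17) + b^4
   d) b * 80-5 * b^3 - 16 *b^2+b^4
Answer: d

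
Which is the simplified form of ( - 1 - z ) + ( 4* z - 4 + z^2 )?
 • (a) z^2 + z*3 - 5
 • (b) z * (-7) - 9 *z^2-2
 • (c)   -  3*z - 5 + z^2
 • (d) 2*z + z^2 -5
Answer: a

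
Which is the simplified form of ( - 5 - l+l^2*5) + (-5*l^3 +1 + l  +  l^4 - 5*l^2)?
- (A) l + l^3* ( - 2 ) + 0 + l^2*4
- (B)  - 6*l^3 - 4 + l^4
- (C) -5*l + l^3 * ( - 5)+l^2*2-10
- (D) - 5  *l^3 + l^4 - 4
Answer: D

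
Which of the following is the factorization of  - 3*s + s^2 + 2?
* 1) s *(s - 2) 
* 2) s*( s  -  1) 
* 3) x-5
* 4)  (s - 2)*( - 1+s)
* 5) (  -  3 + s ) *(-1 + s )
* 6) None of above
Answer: 4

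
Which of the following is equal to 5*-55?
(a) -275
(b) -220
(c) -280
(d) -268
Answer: a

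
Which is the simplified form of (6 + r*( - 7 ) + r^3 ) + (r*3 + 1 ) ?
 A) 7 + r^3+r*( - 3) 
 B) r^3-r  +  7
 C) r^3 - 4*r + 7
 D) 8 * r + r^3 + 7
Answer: C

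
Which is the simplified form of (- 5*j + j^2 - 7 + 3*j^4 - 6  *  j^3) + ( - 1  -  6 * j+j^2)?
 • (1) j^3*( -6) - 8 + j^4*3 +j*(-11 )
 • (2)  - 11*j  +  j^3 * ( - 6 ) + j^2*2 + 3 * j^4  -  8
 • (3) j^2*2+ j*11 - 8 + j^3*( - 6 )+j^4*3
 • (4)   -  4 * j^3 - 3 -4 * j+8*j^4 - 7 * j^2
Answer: 2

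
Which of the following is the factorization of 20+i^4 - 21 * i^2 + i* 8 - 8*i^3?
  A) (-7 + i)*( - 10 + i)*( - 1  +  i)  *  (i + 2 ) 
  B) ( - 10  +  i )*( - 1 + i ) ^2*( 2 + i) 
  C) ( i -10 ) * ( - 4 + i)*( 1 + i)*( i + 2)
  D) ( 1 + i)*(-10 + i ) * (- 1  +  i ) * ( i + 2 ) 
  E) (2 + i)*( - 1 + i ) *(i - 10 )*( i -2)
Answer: D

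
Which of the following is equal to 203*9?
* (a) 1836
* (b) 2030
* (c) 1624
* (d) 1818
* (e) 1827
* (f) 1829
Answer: e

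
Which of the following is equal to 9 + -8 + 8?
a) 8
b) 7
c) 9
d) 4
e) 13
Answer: c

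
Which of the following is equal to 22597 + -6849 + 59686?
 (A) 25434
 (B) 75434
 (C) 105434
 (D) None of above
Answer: B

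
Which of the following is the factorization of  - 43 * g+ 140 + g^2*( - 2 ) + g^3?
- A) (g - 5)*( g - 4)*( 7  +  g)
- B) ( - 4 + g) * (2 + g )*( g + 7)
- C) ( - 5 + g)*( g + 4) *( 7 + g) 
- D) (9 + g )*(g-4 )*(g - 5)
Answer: A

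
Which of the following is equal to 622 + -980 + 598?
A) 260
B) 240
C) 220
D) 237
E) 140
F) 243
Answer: B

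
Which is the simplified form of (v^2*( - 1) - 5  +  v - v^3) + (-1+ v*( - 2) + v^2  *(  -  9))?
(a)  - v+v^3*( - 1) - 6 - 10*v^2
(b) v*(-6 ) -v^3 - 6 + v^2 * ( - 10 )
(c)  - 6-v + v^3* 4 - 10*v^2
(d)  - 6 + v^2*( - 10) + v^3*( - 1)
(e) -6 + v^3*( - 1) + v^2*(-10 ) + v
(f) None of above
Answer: a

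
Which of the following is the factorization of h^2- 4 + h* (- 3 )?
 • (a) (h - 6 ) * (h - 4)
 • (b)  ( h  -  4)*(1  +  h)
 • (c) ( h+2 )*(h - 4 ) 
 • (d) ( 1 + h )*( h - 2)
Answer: b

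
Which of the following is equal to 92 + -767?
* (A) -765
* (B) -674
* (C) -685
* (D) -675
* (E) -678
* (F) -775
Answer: D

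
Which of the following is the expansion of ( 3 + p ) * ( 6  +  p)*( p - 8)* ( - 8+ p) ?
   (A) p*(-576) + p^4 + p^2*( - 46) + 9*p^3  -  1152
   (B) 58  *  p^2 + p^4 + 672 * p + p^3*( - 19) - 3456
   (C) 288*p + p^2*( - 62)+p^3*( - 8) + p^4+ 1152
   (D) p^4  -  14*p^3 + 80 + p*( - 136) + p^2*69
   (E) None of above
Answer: E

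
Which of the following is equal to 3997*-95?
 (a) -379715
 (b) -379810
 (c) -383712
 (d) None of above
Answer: a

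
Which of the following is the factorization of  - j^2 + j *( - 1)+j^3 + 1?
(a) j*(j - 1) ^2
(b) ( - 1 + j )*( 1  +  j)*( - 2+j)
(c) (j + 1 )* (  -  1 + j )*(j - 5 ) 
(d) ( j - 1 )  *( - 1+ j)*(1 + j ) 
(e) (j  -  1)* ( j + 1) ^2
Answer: d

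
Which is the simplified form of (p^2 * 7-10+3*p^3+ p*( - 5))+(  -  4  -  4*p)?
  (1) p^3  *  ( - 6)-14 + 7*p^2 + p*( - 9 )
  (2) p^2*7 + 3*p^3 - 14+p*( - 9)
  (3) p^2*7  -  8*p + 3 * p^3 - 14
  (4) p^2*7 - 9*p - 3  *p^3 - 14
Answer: 2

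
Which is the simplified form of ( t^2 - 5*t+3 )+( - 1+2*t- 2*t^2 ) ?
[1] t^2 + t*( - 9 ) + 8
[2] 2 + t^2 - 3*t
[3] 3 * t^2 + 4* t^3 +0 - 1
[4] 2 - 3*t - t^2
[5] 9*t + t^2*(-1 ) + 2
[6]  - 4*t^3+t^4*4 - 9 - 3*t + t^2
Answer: 4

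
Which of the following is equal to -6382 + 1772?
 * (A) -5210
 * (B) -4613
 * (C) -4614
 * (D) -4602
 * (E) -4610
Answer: E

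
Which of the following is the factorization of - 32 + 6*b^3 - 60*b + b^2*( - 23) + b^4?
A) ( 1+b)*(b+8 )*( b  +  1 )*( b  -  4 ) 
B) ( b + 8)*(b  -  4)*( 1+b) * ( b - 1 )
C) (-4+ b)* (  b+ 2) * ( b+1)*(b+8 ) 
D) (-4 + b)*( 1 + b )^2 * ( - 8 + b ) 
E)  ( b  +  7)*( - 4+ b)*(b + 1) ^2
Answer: A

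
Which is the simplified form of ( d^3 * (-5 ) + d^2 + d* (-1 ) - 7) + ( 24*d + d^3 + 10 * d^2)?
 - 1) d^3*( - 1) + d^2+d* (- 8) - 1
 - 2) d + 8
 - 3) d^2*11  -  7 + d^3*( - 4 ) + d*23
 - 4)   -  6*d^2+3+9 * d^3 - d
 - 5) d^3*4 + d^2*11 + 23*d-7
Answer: 3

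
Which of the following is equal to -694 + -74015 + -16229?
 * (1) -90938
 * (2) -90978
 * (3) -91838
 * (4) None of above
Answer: 1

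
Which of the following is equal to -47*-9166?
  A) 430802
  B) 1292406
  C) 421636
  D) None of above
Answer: A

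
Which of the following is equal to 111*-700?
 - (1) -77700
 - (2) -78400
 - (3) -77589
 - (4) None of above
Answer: 1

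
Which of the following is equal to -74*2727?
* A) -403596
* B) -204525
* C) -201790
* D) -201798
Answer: D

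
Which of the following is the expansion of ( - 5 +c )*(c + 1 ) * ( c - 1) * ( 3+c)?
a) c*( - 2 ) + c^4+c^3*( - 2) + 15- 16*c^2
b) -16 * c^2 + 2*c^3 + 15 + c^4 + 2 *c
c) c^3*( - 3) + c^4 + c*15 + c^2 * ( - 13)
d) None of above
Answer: d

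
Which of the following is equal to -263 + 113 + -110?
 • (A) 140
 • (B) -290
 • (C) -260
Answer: C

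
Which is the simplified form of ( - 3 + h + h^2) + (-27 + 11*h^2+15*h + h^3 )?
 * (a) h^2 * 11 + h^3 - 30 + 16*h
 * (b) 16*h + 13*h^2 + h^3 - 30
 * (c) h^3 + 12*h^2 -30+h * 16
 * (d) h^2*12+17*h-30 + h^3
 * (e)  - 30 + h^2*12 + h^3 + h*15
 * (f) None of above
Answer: c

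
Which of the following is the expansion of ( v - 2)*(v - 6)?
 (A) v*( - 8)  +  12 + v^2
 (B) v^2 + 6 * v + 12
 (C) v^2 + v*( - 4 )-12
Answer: A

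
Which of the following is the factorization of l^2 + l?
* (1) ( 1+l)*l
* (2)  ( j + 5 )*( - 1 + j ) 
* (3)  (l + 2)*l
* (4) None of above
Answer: 1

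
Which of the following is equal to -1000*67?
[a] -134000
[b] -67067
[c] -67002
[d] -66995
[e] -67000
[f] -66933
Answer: e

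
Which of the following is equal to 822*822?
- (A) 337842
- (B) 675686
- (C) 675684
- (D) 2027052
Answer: C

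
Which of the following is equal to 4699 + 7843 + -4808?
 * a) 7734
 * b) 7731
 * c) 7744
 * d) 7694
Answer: a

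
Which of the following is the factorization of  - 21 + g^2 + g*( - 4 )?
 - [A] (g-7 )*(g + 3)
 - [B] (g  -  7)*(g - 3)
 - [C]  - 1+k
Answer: A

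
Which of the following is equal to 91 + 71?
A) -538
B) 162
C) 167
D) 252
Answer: B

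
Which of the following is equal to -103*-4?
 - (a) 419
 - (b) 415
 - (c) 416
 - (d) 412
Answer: d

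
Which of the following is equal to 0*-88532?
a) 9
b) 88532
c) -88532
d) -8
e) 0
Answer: e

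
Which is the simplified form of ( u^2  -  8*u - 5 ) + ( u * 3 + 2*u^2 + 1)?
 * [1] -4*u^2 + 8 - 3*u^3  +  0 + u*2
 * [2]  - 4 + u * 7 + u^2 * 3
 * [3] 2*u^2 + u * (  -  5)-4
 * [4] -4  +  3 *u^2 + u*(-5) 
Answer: 4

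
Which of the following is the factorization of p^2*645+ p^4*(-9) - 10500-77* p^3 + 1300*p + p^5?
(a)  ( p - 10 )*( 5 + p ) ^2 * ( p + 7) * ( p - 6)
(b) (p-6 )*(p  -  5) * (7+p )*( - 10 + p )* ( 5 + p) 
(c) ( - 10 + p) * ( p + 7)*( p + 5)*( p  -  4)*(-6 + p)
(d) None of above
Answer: b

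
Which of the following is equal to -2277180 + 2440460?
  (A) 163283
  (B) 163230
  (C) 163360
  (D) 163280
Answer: D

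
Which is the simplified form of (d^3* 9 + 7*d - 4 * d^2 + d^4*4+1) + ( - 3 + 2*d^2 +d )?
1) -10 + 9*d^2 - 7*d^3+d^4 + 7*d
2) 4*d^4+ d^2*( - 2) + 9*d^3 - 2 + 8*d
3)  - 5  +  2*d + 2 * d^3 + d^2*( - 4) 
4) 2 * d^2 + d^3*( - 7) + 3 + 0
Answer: 2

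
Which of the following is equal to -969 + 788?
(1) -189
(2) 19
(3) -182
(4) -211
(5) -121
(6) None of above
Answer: 6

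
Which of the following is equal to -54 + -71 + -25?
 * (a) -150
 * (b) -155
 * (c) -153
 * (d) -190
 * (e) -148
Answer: a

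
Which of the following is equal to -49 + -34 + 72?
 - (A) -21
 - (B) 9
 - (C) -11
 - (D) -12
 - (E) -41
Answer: C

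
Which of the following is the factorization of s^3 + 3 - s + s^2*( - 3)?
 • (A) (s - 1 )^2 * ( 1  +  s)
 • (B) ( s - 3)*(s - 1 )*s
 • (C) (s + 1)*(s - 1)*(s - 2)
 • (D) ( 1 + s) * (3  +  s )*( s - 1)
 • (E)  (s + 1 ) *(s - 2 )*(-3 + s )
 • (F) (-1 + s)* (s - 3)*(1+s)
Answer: F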